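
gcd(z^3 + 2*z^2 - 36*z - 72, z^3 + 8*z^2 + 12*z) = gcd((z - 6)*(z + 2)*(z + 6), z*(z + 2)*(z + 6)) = z^2 + 8*z + 12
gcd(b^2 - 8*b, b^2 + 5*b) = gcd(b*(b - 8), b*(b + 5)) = b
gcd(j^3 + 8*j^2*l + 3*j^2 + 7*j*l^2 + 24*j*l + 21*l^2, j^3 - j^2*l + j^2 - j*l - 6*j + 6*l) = j + 3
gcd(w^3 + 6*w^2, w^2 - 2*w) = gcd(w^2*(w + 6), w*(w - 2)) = w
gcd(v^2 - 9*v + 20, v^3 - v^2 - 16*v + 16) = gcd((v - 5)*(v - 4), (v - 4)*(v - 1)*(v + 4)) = v - 4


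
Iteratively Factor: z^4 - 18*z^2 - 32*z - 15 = (z + 3)*(z^3 - 3*z^2 - 9*z - 5) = (z + 1)*(z + 3)*(z^2 - 4*z - 5) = (z + 1)^2*(z + 3)*(z - 5)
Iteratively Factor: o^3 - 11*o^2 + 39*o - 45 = (o - 5)*(o^2 - 6*o + 9) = (o - 5)*(o - 3)*(o - 3)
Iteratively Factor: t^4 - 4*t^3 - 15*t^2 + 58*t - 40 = (t - 1)*(t^3 - 3*t^2 - 18*t + 40) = (t - 2)*(t - 1)*(t^2 - t - 20) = (t - 2)*(t - 1)*(t + 4)*(t - 5)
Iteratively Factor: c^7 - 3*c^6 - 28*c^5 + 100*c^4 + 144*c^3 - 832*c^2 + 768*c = (c)*(c^6 - 3*c^5 - 28*c^4 + 100*c^3 + 144*c^2 - 832*c + 768) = c*(c - 2)*(c^5 - c^4 - 30*c^3 + 40*c^2 + 224*c - 384) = c*(c - 2)*(c + 4)*(c^4 - 5*c^3 - 10*c^2 + 80*c - 96) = c*(c - 2)*(c + 4)^2*(c^3 - 9*c^2 + 26*c - 24) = c*(c - 3)*(c - 2)*(c + 4)^2*(c^2 - 6*c + 8) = c*(c - 4)*(c - 3)*(c - 2)*(c + 4)^2*(c - 2)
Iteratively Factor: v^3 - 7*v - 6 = (v + 2)*(v^2 - 2*v - 3) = (v - 3)*(v + 2)*(v + 1)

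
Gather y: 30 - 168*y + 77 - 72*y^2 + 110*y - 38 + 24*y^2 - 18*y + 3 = -48*y^2 - 76*y + 72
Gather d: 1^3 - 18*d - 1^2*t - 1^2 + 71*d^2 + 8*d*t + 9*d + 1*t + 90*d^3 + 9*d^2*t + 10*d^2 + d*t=90*d^3 + d^2*(9*t + 81) + d*(9*t - 9)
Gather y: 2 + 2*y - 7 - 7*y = -5*y - 5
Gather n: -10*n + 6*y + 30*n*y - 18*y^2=n*(30*y - 10) - 18*y^2 + 6*y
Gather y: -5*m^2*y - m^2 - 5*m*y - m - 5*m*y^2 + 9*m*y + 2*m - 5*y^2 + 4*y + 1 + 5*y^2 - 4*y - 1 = -m^2 - 5*m*y^2 + m + y*(-5*m^2 + 4*m)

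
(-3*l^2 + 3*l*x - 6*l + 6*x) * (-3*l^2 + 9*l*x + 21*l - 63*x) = 9*l^4 - 36*l^3*x - 45*l^3 + 27*l^2*x^2 + 180*l^2*x - 126*l^2 - 135*l*x^2 + 504*l*x - 378*x^2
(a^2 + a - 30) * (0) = 0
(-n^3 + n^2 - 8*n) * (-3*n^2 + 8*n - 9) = 3*n^5 - 11*n^4 + 41*n^3 - 73*n^2 + 72*n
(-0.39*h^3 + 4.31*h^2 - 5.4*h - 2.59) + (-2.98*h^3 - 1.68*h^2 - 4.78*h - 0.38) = -3.37*h^3 + 2.63*h^2 - 10.18*h - 2.97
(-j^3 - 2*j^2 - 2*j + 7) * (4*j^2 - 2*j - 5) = -4*j^5 - 6*j^4 + j^3 + 42*j^2 - 4*j - 35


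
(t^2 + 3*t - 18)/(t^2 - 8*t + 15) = (t + 6)/(t - 5)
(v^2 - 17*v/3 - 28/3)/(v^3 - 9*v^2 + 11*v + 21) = (v + 4/3)/(v^2 - 2*v - 3)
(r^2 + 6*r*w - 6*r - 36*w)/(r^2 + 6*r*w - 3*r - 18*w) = (r - 6)/(r - 3)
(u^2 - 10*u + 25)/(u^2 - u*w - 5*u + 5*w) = (u - 5)/(u - w)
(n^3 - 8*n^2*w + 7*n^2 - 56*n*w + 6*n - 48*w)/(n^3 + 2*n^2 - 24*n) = (n^2 - 8*n*w + n - 8*w)/(n*(n - 4))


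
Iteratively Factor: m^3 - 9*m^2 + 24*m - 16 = (m - 4)*(m^2 - 5*m + 4) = (m - 4)*(m - 1)*(m - 4)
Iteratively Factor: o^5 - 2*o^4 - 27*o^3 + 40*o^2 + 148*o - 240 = (o + 3)*(o^4 - 5*o^3 - 12*o^2 + 76*o - 80) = (o + 3)*(o + 4)*(o^3 - 9*o^2 + 24*o - 20) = (o - 2)*(o + 3)*(o + 4)*(o^2 - 7*o + 10) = (o - 2)^2*(o + 3)*(o + 4)*(o - 5)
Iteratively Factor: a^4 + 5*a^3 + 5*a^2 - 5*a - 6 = (a + 2)*(a^3 + 3*a^2 - a - 3) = (a + 2)*(a + 3)*(a^2 - 1) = (a - 1)*(a + 2)*(a + 3)*(a + 1)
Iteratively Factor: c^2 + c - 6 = (c + 3)*(c - 2)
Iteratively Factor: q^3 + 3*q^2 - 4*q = (q)*(q^2 + 3*q - 4) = q*(q - 1)*(q + 4)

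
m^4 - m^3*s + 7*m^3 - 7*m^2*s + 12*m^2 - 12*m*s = m*(m + 3)*(m + 4)*(m - s)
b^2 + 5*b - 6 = (b - 1)*(b + 6)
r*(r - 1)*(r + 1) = r^3 - r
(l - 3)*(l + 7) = l^2 + 4*l - 21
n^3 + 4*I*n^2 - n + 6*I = (n - I)*(n + 2*I)*(n + 3*I)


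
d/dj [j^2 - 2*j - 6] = 2*j - 2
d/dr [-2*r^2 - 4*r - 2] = -4*r - 4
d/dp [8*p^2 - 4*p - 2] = 16*p - 4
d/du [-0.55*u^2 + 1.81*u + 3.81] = 1.81 - 1.1*u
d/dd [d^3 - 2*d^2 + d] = 3*d^2 - 4*d + 1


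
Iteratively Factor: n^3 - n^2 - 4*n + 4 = (n + 2)*(n^2 - 3*n + 2) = (n - 1)*(n + 2)*(n - 2)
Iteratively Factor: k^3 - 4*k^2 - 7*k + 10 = (k - 5)*(k^2 + k - 2) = (k - 5)*(k + 2)*(k - 1)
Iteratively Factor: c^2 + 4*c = (c)*(c + 4)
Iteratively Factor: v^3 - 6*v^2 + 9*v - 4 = (v - 4)*(v^2 - 2*v + 1) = (v - 4)*(v - 1)*(v - 1)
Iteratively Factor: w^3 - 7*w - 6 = (w + 1)*(w^2 - w - 6) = (w - 3)*(w + 1)*(w + 2)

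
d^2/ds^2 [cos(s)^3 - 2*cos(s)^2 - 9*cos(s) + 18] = 33*cos(s)/4 + 4*cos(2*s) - 9*cos(3*s)/4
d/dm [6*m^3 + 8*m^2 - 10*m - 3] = 18*m^2 + 16*m - 10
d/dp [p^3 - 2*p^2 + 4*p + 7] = 3*p^2 - 4*p + 4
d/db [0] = 0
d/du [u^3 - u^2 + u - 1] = 3*u^2 - 2*u + 1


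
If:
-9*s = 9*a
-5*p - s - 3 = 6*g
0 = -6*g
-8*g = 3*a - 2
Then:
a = 2/3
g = 0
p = -7/15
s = -2/3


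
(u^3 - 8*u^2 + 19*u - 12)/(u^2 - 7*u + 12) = u - 1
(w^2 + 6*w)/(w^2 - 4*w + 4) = w*(w + 6)/(w^2 - 4*w + 4)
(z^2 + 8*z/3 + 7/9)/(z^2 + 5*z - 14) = (9*z^2 + 24*z + 7)/(9*(z^2 + 5*z - 14))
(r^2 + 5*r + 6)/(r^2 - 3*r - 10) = (r + 3)/(r - 5)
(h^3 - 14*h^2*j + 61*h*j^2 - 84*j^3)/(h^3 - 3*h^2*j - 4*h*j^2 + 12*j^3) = (h^2 - 11*h*j + 28*j^2)/(h^2 - 4*j^2)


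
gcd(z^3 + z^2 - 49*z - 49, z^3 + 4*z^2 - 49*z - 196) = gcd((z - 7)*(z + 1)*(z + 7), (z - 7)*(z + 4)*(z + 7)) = z^2 - 49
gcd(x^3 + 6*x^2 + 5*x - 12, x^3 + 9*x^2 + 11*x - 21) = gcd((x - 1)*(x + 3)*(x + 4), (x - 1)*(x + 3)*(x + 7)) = x^2 + 2*x - 3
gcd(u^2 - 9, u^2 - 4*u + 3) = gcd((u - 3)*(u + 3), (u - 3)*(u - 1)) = u - 3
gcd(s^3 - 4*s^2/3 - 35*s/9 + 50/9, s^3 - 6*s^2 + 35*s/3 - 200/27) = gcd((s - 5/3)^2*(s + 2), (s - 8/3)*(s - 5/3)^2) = s^2 - 10*s/3 + 25/9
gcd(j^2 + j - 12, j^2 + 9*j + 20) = j + 4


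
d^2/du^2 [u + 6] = 0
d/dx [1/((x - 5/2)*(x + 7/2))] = 16*(-2*x - 1)/(16*x^4 + 32*x^3 - 264*x^2 - 280*x + 1225)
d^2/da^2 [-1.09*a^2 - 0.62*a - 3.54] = -2.18000000000000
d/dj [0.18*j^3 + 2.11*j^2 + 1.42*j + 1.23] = 0.54*j^2 + 4.22*j + 1.42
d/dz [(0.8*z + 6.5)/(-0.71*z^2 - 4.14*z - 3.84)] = (0.568*z^2 + 9.23*z + 23.838)/(0.5041*z^4 + 5.8788*z^3 + 22.5924*z^2 + 31.7952*z + 14.7456)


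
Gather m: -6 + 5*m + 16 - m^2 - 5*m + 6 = 16 - m^2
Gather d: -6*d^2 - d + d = -6*d^2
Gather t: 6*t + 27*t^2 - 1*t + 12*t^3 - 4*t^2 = 12*t^3 + 23*t^2 + 5*t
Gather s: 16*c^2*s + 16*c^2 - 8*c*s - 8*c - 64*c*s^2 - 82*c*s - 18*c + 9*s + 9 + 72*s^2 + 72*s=16*c^2 - 26*c + s^2*(72 - 64*c) + s*(16*c^2 - 90*c + 81) + 9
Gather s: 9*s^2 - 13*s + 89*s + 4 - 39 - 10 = 9*s^2 + 76*s - 45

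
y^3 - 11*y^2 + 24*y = y*(y - 8)*(y - 3)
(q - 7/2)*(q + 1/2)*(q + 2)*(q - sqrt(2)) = q^4 - sqrt(2)*q^3 - q^3 - 31*q^2/4 + sqrt(2)*q^2 - 7*q/2 + 31*sqrt(2)*q/4 + 7*sqrt(2)/2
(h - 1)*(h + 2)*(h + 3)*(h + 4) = h^4 + 8*h^3 + 17*h^2 - 2*h - 24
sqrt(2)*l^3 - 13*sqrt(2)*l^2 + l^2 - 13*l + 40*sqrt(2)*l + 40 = (l - 8)*(l - 5)*(sqrt(2)*l + 1)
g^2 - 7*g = g*(g - 7)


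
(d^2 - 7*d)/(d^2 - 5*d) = (d - 7)/(d - 5)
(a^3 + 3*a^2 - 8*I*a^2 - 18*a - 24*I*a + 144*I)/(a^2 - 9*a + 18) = (a^2 + a*(6 - 8*I) - 48*I)/(a - 6)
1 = 1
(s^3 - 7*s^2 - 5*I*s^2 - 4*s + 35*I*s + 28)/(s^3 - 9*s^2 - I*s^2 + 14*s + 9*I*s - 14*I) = (s - 4*I)/(s - 2)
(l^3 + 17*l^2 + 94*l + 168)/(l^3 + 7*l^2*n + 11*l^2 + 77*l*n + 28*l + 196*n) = (l + 6)/(l + 7*n)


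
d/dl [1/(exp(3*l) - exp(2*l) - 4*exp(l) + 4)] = (-3*exp(2*l) + 2*exp(l) + 4)*exp(l)/(exp(3*l) - exp(2*l) - 4*exp(l) + 4)^2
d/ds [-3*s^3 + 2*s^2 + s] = -9*s^2 + 4*s + 1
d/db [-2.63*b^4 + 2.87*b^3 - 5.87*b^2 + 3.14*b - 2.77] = -10.52*b^3 + 8.61*b^2 - 11.74*b + 3.14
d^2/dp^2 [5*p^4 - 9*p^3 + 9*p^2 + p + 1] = 60*p^2 - 54*p + 18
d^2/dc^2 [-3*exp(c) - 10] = -3*exp(c)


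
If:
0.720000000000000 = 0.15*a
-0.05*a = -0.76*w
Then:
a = 4.80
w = 0.32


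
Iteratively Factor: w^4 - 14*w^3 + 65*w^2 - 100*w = (w - 4)*(w^3 - 10*w^2 + 25*w) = w*(w - 4)*(w^2 - 10*w + 25) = w*(w - 5)*(w - 4)*(w - 5)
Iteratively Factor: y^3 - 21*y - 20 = (y - 5)*(y^2 + 5*y + 4) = (y - 5)*(y + 4)*(y + 1)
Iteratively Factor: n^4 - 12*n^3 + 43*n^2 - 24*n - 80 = (n - 4)*(n^3 - 8*n^2 + 11*n + 20) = (n - 4)*(n + 1)*(n^2 - 9*n + 20) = (n - 5)*(n - 4)*(n + 1)*(n - 4)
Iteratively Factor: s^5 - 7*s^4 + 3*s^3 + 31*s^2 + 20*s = (s + 1)*(s^4 - 8*s^3 + 11*s^2 + 20*s) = (s - 4)*(s + 1)*(s^3 - 4*s^2 - 5*s) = (s - 4)*(s + 1)^2*(s^2 - 5*s) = s*(s - 4)*(s + 1)^2*(s - 5)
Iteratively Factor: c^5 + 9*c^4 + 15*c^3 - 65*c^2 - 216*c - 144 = (c + 4)*(c^4 + 5*c^3 - 5*c^2 - 45*c - 36) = (c + 1)*(c + 4)*(c^3 + 4*c^2 - 9*c - 36) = (c + 1)*(c + 4)^2*(c^2 - 9) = (c + 1)*(c + 3)*(c + 4)^2*(c - 3)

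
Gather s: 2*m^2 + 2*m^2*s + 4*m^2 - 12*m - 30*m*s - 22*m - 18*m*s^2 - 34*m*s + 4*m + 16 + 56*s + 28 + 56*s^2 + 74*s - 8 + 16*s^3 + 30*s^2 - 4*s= 6*m^2 - 30*m + 16*s^3 + s^2*(86 - 18*m) + s*(2*m^2 - 64*m + 126) + 36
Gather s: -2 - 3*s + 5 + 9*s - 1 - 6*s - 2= 0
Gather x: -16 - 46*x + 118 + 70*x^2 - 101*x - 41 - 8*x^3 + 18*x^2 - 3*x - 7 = -8*x^3 + 88*x^2 - 150*x + 54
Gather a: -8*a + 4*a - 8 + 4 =-4*a - 4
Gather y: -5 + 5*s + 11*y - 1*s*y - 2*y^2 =5*s - 2*y^2 + y*(11 - s) - 5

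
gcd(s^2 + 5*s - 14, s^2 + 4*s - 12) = s - 2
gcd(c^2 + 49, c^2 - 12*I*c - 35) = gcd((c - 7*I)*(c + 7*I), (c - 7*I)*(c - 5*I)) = c - 7*I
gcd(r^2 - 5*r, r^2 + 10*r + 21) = 1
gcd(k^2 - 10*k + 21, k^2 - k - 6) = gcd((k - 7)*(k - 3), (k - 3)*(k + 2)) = k - 3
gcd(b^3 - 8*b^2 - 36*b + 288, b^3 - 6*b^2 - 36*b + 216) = b^2 - 36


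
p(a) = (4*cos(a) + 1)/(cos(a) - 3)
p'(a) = -4*sin(a)/(cos(a) - 3) + (4*cos(a) + 1)*sin(a)/(cos(a) - 3)^2 = 13*sin(a)/(cos(a) - 3)^2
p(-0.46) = -2.18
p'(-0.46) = -1.30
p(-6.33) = -2.50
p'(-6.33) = -0.15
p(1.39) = -0.61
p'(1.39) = 1.61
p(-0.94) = -1.39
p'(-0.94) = -1.81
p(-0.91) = -1.45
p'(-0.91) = -1.80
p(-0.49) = -2.14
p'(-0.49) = -1.36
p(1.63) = -0.25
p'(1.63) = 1.39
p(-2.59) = 0.62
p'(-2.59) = -0.46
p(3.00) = 0.74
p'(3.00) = 0.12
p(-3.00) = 0.74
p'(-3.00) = -0.12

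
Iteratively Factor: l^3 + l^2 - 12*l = (l + 4)*(l^2 - 3*l) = l*(l + 4)*(l - 3)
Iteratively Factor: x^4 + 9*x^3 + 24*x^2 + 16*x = (x + 4)*(x^3 + 5*x^2 + 4*x) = (x + 1)*(x + 4)*(x^2 + 4*x) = (x + 1)*(x + 4)^2*(x)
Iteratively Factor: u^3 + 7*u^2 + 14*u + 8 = (u + 2)*(u^2 + 5*u + 4) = (u + 2)*(u + 4)*(u + 1)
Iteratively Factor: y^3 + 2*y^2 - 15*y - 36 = (y - 4)*(y^2 + 6*y + 9) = (y - 4)*(y + 3)*(y + 3)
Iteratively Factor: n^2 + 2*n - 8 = (n - 2)*(n + 4)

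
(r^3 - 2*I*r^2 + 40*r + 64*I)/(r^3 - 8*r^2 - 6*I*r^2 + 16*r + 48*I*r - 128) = (r + 4*I)/(r - 8)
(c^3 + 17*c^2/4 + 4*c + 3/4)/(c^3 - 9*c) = (4*c^2 + 5*c + 1)/(4*c*(c - 3))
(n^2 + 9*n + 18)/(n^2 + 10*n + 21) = (n + 6)/(n + 7)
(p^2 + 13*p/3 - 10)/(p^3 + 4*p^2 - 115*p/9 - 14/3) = 3*(3*p - 5)/(9*p^2 - 18*p - 7)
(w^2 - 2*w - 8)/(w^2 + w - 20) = (w + 2)/(w + 5)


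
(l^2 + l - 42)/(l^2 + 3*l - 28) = (l - 6)/(l - 4)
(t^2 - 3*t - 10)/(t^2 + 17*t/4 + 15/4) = 4*(t^2 - 3*t - 10)/(4*t^2 + 17*t + 15)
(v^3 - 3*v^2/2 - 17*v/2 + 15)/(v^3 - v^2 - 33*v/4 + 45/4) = 2*(v - 2)/(2*v - 3)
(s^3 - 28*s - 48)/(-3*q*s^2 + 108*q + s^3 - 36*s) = (-s^3 + 28*s + 48)/(3*q*s^2 - 108*q - s^3 + 36*s)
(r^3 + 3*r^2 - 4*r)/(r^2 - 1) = r*(r + 4)/(r + 1)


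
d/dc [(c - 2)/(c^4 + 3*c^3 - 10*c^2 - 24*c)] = (c*(c^3 + 3*c^2 - 10*c - 24) - (c - 2)*(4*c^3 + 9*c^2 - 20*c - 24))/(c^2*(c^3 + 3*c^2 - 10*c - 24)^2)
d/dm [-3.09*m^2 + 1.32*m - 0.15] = 1.32 - 6.18*m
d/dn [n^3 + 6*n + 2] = 3*n^2 + 6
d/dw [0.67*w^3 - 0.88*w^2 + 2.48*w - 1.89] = 2.01*w^2 - 1.76*w + 2.48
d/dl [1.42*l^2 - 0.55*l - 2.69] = 2.84*l - 0.55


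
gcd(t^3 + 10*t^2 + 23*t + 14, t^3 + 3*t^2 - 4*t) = 1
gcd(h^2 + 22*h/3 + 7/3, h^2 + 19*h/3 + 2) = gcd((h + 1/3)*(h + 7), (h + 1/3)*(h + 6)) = h + 1/3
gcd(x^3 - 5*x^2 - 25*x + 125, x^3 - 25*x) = x^2 - 25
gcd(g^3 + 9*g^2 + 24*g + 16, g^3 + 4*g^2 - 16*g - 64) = g^2 + 8*g + 16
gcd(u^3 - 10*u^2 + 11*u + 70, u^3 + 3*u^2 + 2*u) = u + 2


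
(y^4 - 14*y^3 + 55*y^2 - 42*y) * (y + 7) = y^5 - 7*y^4 - 43*y^3 + 343*y^2 - 294*y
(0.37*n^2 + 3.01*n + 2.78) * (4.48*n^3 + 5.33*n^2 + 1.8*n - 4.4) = 1.6576*n^5 + 15.4569*n^4 + 29.1637*n^3 + 18.6074*n^2 - 8.24*n - 12.232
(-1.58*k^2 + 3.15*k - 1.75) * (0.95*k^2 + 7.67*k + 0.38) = -1.501*k^4 - 9.1261*k^3 + 21.8976*k^2 - 12.2255*k - 0.665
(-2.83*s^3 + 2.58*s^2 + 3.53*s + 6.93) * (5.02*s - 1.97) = -14.2066*s^4 + 18.5267*s^3 + 12.638*s^2 + 27.8345*s - 13.6521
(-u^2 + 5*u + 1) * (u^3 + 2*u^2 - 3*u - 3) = -u^5 + 3*u^4 + 14*u^3 - 10*u^2 - 18*u - 3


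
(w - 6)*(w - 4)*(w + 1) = w^3 - 9*w^2 + 14*w + 24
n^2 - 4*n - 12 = (n - 6)*(n + 2)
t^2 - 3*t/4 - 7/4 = (t - 7/4)*(t + 1)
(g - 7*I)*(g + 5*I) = g^2 - 2*I*g + 35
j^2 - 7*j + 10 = (j - 5)*(j - 2)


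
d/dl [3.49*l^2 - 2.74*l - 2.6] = 6.98*l - 2.74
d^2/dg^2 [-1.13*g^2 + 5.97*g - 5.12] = -2.26000000000000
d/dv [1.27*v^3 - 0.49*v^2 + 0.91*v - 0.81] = 3.81*v^2 - 0.98*v + 0.91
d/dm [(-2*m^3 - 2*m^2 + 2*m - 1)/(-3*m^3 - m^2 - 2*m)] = (-4*m^4 + 20*m^3 - 3*m^2 - 2*m - 2)/(m^2*(9*m^4 + 6*m^3 + 13*m^2 + 4*m + 4))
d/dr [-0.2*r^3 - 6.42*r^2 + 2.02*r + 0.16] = -0.6*r^2 - 12.84*r + 2.02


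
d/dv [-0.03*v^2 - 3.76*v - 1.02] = -0.06*v - 3.76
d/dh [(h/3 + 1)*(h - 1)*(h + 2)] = h^2 + 8*h/3 + 1/3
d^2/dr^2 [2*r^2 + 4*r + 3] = 4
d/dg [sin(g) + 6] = cos(g)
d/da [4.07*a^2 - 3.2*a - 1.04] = 8.14*a - 3.2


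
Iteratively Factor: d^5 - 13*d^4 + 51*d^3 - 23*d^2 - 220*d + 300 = (d - 3)*(d^4 - 10*d^3 + 21*d^2 + 40*d - 100) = (d - 3)*(d + 2)*(d^3 - 12*d^2 + 45*d - 50) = (d - 5)*(d - 3)*(d + 2)*(d^2 - 7*d + 10) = (d - 5)*(d - 3)*(d - 2)*(d + 2)*(d - 5)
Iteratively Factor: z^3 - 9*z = (z)*(z^2 - 9) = z*(z - 3)*(z + 3)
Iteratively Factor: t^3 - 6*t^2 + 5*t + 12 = (t + 1)*(t^2 - 7*t + 12) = (t - 4)*(t + 1)*(t - 3)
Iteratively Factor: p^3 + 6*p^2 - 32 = (p + 4)*(p^2 + 2*p - 8) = (p + 4)^2*(p - 2)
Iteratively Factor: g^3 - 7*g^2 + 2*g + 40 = (g + 2)*(g^2 - 9*g + 20) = (g - 4)*(g + 2)*(g - 5)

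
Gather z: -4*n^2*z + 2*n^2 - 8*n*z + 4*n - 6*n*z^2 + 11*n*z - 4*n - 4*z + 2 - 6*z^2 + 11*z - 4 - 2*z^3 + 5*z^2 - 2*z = 2*n^2 - 2*z^3 + z^2*(-6*n - 1) + z*(-4*n^2 + 3*n + 5) - 2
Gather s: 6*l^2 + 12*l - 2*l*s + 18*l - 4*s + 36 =6*l^2 + 30*l + s*(-2*l - 4) + 36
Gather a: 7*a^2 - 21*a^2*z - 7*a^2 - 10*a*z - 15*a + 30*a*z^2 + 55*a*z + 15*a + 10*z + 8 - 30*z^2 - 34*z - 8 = -21*a^2*z + a*(30*z^2 + 45*z) - 30*z^2 - 24*z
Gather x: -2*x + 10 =10 - 2*x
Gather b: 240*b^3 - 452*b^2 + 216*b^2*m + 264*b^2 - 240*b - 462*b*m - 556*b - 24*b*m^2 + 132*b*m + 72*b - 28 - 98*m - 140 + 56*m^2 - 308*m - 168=240*b^3 + b^2*(216*m - 188) + b*(-24*m^2 - 330*m - 724) + 56*m^2 - 406*m - 336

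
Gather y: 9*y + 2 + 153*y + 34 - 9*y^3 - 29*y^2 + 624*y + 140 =-9*y^3 - 29*y^2 + 786*y + 176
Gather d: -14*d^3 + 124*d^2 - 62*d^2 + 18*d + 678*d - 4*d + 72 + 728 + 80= -14*d^3 + 62*d^2 + 692*d + 880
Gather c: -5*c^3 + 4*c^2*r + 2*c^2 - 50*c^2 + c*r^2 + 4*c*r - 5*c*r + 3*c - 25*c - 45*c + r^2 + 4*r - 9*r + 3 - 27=-5*c^3 + c^2*(4*r - 48) + c*(r^2 - r - 67) + r^2 - 5*r - 24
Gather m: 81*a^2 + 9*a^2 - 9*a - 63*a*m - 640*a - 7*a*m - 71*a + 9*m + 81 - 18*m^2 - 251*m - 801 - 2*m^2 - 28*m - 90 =90*a^2 - 720*a - 20*m^2 + m*(-70*a - 270) - 810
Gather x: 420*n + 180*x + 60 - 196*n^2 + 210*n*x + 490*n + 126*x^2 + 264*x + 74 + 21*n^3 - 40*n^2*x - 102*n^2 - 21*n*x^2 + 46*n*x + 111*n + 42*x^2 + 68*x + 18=21*n^3 - 298*n^2 + 1021*n + x^2*(168 - 21*n) + x*(-40*n^2 + 256*n + 512) + 152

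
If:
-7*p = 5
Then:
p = -5/7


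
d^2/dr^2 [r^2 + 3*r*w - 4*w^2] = 2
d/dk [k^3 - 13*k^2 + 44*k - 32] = 3*k^2 - 26*k + 44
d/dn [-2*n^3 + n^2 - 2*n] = -6*n^2 + 2*n - 2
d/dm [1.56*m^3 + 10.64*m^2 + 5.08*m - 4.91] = 4.68*m^2 + 21.28*m + 5.08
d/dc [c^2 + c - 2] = 2*c + 1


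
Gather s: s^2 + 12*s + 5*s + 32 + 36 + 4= s^2 + 17*s + 72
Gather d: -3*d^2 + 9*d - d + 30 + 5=-3*d^2 + 8*d + 35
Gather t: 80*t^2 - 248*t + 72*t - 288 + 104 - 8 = 80*t^2 - 176*t - 192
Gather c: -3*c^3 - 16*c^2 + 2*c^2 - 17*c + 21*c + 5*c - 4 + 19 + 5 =-3*c^3 - 14*c^2 + 9*c + 20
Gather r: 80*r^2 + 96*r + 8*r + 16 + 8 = 80*r^2 + 104*r + 24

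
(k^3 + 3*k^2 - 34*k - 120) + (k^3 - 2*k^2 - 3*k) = 2*k^3 + k^2 - 37*k - 120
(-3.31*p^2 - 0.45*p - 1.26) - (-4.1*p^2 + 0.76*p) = 0.79*p^2 - 1.21*p - 1.26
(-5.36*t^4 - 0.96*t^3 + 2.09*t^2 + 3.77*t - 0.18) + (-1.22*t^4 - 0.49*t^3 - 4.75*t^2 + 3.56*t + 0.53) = -6.58*t^4 - 1.45*t^3 - 2.66*t^2 + 7.33*t + 0.35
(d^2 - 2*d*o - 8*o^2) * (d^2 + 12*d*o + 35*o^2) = d^4 + 10*d^3*o + 3*d^2*o^2 - 166*d*o^3 - 280*o^4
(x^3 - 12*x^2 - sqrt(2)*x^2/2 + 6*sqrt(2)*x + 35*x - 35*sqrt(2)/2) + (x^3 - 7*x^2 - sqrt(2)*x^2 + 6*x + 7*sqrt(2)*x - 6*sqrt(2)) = 2*x^3 - 19*x^2 - 3*sqrt(2)*x^2/2 + 13*sqrt(2)*x + 41*x - 47*sqrt(2)/2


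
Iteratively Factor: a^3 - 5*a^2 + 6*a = (a - 3)*(a^2 - 2*a) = (a - 3)*(a - 2)*(a)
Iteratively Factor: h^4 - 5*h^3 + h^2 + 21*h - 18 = (h + 2)*(h^3 - 7*h^2 + 15*h - 9) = (h - 3)*(h + 2)*(h^2 - 4*h + 3) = (h - 3)*(h - 1)*(h + 2)*(h - 3)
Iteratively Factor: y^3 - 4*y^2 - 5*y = (y)*(y^2 - 4*y - 5) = y*(y + 1)*(y - 5)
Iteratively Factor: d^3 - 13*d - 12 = (d - 4)*(d^2 + 4*d + 3) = (d - 4)*(d + 1)*(d + 3)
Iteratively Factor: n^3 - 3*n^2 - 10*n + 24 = (n - 4)*(n^2 + n - 6) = (n - 4)*(n - 2)*(n + 3)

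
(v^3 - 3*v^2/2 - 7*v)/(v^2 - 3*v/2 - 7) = v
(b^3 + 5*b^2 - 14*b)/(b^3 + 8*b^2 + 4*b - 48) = b*(b + 7)/(b^2 + 10*b + 24)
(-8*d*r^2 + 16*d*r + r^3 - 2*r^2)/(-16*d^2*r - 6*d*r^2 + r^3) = (r - 2)/(2*d + r)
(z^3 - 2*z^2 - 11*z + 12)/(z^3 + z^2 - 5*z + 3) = (z - 4)/(z - 1)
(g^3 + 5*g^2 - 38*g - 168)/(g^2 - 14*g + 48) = (g^2 + 11*g + 28)/(g - 8)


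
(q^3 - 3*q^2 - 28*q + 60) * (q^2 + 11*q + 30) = q^5 + 8*q^4 - 31*q^3 - 338*q^2 - 180*q + 1800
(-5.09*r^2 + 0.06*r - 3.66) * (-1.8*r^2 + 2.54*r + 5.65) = 9.162*r^4 - 13.0366*r^3 - 22.0181*r^2 - 8.9574*r - 20.679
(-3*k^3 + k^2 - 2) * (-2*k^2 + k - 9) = 6*k^5 - 5*k^4 + 28*k^3 - 5*k^2 - 2*k + 18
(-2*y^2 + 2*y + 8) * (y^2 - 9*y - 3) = -2*y^4 + 20*y^3 - 4*y^2 - 78*y - 24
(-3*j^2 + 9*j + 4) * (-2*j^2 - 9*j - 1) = 6*j^4 + 9*j^3 - 86*j^2 - 45*j - 4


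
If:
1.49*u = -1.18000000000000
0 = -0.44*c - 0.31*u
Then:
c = 0.56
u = -0.79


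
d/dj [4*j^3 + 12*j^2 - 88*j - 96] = 12*j^2 + 24*j - 88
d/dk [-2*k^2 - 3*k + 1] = -4*k - 3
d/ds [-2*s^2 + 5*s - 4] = 5 - 4*s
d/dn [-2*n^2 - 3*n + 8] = -4*n - 3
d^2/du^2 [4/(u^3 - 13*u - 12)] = 8*(-3*u*(-u^3 + 13*u + 12) - (3*u^2 - 13)^2)/(-u^3 + 13*u + 12)^3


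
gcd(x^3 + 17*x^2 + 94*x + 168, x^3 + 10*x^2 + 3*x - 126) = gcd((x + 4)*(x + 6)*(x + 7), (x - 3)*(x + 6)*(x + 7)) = x^2 + 13*x + 42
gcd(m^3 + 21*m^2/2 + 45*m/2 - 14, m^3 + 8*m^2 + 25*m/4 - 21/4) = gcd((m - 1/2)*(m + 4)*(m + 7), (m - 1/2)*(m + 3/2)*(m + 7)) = m^2 + 13*m/2 - 7/2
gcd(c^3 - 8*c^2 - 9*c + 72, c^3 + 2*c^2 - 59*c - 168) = c^2 - 5*c - 24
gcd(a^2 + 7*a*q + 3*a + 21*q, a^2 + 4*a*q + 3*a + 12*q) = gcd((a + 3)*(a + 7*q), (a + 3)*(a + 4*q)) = a + 3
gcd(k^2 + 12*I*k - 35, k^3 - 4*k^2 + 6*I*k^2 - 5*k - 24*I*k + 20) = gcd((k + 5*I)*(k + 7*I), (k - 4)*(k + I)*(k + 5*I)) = k + 5*I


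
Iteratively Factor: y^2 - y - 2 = (y - 2)*(y + 1)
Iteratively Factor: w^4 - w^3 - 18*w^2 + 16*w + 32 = (w - 4)*(w^3 + 3*w^2 - 6*w - 8) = (w - 4)*(w - 2)*(w^2 + 5*w + 4) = (w - 4)*(w - 2)*(w + 4)*(w + 1)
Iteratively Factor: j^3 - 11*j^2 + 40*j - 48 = (j - 4)*(j^2 - 7*j + 12) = (j - 4)*(j - 3)*(j - 4)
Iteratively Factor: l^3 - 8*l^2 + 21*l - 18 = (l - 3)*(l^2 - 5*l + 6) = (l - 3)^2*(l - 2)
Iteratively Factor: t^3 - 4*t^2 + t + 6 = (t + 1)*(t^2 - 5*t + 6) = (t - 3)*(t + 1)*(t - 2)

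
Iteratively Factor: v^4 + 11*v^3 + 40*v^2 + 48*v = (v + 4)*(v^3 + 7*v^2 + 12*v) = (v + 3)*(v + 4)*(v^2 + 4*v) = (v + 3)*(v + 4)^2*(v)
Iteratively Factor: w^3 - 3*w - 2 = (w + 1)*(w^2 - w - 2) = (w + 1)^2*(w - 2)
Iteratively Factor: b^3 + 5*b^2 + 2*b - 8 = (b + 2)*(b^2 + 3*b - 4) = (b + 2)*(b + 4)*(b - 1)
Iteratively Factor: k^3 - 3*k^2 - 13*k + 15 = (k - 5)*(k^2 + 2*k - 3) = (k - 5)*(k - 1)*(k + 3)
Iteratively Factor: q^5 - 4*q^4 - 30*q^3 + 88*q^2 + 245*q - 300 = (q - 5)*(q^4 + q^3 - 25*q^2 - 37*q + 60) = (q - 5)^2*(q^3 + 6*q^2 + 5*q - 12) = (q - 5)^2*(q - 1)*(q^2 + 7*q + 12) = (q - 5)^2*(q - 1)*(q + 4)*(q + 3)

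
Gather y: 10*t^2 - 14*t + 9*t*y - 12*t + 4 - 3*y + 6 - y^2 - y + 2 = 10*t^2 - 26*t - y^2 + y*(9*t - 4) + 12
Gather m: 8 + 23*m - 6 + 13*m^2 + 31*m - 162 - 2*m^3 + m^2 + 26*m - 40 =-2*m^3 + 14*m^2 + 80*m - 200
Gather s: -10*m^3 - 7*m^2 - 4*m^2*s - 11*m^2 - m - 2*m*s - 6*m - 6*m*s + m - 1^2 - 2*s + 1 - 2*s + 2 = -10*m^3 - 18*m^2 - 6*m + s*(-4*m^2 - 8*m - 4) + 2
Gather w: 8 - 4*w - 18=-4*w - 10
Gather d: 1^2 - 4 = -3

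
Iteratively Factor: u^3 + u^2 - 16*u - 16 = (u - 4)*(u^2 + 5*u + 4) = (u - 4)*(u + 1)*(u + 4)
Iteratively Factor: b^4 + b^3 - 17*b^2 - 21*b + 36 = (b - 4)*(b^3 + 5*b^2 + 3*b - 9) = (b - 4)*(b + 3)*(b^2 + 2*b - 3) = (b - 4)*(b + 3)^2*(b - 1)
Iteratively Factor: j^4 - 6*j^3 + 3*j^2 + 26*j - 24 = (j - 4)*(j^3 - 2*j^2 - 5*j + 6) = (j - 4)*(j - 3)*(j^2 + j - 2) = (j - 4)*(j - 3)*(j + 2)*(j - 1)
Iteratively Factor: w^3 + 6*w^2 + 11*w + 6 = (w + 1)*(w^2 + 5*w + 6) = (w + 1)*(w + 3)*(w + 2)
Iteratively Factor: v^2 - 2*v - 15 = (v + 3)*(v - 5)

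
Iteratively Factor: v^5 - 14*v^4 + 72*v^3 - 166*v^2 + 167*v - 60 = (v - 4)*(v^4 - 10*v^3 + 32*v^2 - 38*v + 15) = (v - 4)*(v - 3)*(v^3 - 7*v^2 + 11*v - 5) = (v - 4)*(v - 3)*(v - 1)*(v^2 - 6*v + 5) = (v - 4)*(v - 3)*(v - 1)^2*(v - 5)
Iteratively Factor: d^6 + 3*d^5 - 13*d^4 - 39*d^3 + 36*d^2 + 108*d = (d)*(d^5 + 3*d^4 - 13*d^3 - 39*d^2 + 36*d + 108) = d*(d + 3)*(d^4 - 13*d^2 + 36) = d*(d + 3)^2*(d^3 - 3*d^2 - 4*d + 12) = d*(d + 2)*(d + 3)^2*(d^2 - 5*d + 6) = d*(d - 3)*(d + 2)*(d + 3)^2*(d - 2)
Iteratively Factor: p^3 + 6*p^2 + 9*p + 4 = (p + 1)*(p^2 + 5*p + 4) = (p + 1)*(p + 4)*(p + 1)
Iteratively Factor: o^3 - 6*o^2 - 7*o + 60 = (o - 5)*(o^2 - o - 12) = (o - 5)*(o - 4)*(o + 3)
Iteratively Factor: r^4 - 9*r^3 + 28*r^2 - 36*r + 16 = (r - 2)*(r^3 - 7*r^2 + 14*r - 8) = (r - 2)^2*(r^2 - 5*r + 4) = (r - 4)*(r - 2)^2*(r - 1)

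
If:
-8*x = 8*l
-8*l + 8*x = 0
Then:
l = 0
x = 0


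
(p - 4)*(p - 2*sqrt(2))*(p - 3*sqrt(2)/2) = p^3 - 7*sqrt(2)*p^2/2 - 4*p^2 + 6*p + 14*sqrt(2)*p - 24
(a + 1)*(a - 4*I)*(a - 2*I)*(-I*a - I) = -I*a^4 - 6*a^3 - 2*I*a^3 - 12*a^2 + 7*I*a^2 - 6*a + 16*I*a + 8*I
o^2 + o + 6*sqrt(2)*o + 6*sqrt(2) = (o + 1)*(o + 6*sqrt(2))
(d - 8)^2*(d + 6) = d^3 - 10*d^2 - 32*d + 384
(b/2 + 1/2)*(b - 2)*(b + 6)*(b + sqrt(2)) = b^4/2 + sqrt(2)*b^3/2 + 5*b^3/2 - 4*b^2 + 5*sqrt(2)*b^2/2 - 6*b - 4*sqrt(2)*b - 6*sqrt(2)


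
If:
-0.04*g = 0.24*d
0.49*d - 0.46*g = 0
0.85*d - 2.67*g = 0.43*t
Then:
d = 0.00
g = 0.00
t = 0.00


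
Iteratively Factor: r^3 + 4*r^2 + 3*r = (r + 3)*(r^2 + r) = (r + 1)*(r + 3)*(r)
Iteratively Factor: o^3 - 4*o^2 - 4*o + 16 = (o - 2)*(o^2 - 2*o - 8) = (o - 4)*(o - 2)*(o + 2)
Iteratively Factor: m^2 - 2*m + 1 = (m - 1)*(m - 1)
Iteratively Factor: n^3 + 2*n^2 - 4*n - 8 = (n + 2)*(n^2 - 4) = (n - 2)*(n + 2)*(n + 2)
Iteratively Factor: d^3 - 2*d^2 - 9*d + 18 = (d - 3)*(d^2 + d - 6) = (d - 3)*(d + 3)*(d - 2)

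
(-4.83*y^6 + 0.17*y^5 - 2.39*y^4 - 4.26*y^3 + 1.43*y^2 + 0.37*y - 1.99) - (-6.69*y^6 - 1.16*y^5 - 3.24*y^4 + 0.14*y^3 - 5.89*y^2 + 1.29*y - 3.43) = 1.86*y^6 + 1.33*y^5 + 0.85*y^4 - 4.4*y^3 + 7.32*y^2 - 0.92*y + 1.44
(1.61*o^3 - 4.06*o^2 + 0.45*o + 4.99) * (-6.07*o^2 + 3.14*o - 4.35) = -9.7727*o^5 + 29.6996*o^4 - 22.4834*o^3 - 11.2153*o^2 + 13.7111*o - 21.7065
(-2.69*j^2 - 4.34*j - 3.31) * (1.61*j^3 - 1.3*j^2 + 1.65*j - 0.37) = -4.3309*j^5 - 3.4904*j^4 - 4.1256*j^3 - 1.8627*j^2 - 3.8557*j + 1.2247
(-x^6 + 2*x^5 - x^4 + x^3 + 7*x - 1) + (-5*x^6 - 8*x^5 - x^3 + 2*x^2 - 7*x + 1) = -6*x^6 - 6*x^5 - x^4 + 2*x^2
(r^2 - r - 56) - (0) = r^2 - r - 56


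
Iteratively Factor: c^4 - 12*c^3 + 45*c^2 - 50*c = (c)*(c^3 - 12*c^2 + 45*c - 50) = c*(c - 5)*(c^2 - 7*c + 10) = c*(c - 5)*(c - 2)*(c - 5)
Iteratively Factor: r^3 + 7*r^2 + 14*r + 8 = (r + 2)*(r^2 + 5*r + 4) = (r + 2)*(r + 4)*(r + 1)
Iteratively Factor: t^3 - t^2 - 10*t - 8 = (t - 4)*(t^2 + 3*t + 2) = (t - 4)*(t + 2)*(t + 1)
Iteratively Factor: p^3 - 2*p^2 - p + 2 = (p - 2)*(p^2 - 1) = (p - 2)*(p - 1)*(p + 1)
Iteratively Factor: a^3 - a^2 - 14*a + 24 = (a - 2)*(a^2 + a - 12) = (a - 3)*(a - 2)*(a + 4)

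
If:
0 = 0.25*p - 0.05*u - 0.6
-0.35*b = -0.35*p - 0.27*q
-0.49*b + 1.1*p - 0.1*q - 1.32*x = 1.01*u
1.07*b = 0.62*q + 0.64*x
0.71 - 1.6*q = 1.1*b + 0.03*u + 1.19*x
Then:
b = 0.54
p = 2.10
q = -2.02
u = -1.51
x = 2.86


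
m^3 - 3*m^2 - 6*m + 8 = (m - 4)*(m - 1)*(m + 2)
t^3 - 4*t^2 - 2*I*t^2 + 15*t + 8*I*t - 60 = (t - 4)*(t - 5*I)*(t + 3*I)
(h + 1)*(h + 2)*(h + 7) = h^3 + 10*h^2 + 23*h + 14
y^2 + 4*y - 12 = (y - 2)*(y + 6)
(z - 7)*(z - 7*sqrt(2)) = z^2 - 7*sqrt(2)*z - 7*z + 49*sqrt(2)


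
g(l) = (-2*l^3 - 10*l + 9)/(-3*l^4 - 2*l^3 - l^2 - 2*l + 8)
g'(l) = (-6*l^2 - 10)/(-3*l^4 - 2*l^3 - l^2 - 2*l + 8) + (-2*l^3 - 10*l + 9)*(12*l^3 + 6*l^2 + 2*l + 2)/(-3*l^4 - 2*l^3 - l^2 - 2*l + 8)^2 = 2*(-3*l^6 - 44*l^4 + 38*l^3 - 2*l^2 + 9*l - 31)/(9*l^8 + 12*l^7 + 10*l^6 + 16*l^5 - 39*l^4 - 28*l^3 - 12*l^2 - 32*l + 64)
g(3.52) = 0.20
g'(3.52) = -0.07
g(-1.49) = 51.79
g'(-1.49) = -2443.59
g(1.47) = 0.69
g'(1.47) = -0.90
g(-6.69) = -0.12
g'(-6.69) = -0.02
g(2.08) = 0.40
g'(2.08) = -0.27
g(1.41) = 0.75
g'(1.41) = -1.11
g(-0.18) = 1.30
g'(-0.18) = -0.95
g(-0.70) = 1.88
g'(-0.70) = -1.58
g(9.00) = 0.07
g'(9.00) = -0.00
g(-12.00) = -0.06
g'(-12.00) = -0.00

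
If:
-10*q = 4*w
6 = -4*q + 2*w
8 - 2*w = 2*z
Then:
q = -2/3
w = 5/3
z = 7/3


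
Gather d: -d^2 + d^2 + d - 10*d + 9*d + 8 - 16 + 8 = 0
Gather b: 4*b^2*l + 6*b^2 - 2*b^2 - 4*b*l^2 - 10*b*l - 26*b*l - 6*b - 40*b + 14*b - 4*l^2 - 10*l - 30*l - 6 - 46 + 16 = b^2*(4*l + 4) + b*(-4*l^2 - 36*l - 32) - 4*l^2 - 40*l - 36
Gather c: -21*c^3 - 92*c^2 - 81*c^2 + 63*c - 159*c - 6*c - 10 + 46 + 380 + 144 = -21*c^3 - 173*c^2 - 102*c + 560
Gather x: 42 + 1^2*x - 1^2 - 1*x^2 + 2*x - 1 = -x^2 + 3*x + 40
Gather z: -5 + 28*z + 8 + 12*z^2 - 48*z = 12*z^2 - 20*z + 3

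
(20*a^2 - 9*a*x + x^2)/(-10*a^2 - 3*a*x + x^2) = (-4*a + x)/(2*a + x)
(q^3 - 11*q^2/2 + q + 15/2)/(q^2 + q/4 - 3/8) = 4*(2*q^3 - 11*q^2 + 2*q + 15)/(8*q^2 + 2*q - 3)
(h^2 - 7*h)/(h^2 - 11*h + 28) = h/(h - 4)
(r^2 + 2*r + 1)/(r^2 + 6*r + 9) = (r^2 + 2*r + 1)/(r^2 + 6*r + 9)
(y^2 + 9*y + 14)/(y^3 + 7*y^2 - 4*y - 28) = 1/(y - 2)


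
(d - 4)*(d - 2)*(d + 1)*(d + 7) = d^4 + 2*d^3 - 33*d^2 + 22*d + 56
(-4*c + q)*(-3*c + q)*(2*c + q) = 24*c^3 - 2*c^2*q - 5*c*q^2 + q^3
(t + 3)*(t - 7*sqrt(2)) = t^2 - 7*sqrt(2)*t + 3*t - 21*sqrt(2)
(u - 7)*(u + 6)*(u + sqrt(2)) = u^3 - u^2 + sqrt(2)*u^2 - 42*u - sqrt(2)*u - 42*sqrt(2)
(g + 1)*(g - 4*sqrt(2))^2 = g^3 - 8*sqrt(2)*g^2 + g^2 - 8*sqrt(2)*g + 32*g + 32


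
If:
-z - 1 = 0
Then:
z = -1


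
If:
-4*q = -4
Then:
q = 1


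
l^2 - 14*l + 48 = (l - 8)*(l - 6)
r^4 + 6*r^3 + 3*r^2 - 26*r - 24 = (r - 2)*(r + 1)*(r + 3)*(r + 4)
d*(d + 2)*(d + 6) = d^3 + 8*d^2 + 12*d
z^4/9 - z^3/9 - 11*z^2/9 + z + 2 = (z/3 + 1/3)*(z/3 + 1)*(z - 3)*(z - 2)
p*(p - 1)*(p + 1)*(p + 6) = p^4 + 6*p^3 - p^2 - 6*p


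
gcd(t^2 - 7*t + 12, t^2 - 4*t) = t - 4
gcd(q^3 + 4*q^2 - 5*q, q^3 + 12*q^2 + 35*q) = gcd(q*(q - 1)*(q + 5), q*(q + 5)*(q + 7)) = q^2 + 5*q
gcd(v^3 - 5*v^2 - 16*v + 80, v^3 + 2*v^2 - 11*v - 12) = v + 4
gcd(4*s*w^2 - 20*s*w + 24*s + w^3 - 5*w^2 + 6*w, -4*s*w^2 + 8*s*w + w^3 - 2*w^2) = w - 2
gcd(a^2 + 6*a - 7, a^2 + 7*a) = a + 7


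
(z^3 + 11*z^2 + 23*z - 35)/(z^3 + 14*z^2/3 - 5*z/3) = 3*(z^2 + 6*z - 7)/(z*(3*z - 1))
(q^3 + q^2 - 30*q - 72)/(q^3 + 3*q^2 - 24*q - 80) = (q^2 - 3*q - 18)/(q^2 - q - 20)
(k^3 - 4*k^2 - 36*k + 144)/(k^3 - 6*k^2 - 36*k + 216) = (k - 4)/(k - 6)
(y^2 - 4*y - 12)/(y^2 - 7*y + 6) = (y + 2)/(y - 1)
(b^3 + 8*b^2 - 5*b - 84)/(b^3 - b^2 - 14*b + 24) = (b + 7)/(b - 2)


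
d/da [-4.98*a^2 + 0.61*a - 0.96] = 0.61 - 9.96*a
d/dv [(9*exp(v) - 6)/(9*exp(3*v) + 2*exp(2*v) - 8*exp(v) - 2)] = (-162*exp(3*v) + 144*exp(2*v) + 24*exp(v) - 66)*exp(v)/(81*exp(6*v) + 36*exp(5*v) - 140*exp(4*v) - 68*exp(3*v) + 56*exp(2*v) + 32*exp(v) + 4)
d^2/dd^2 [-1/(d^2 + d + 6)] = 2*(d^2 + d - (2*d + 1)^2 + 6)/(d^2 + d + 6)^3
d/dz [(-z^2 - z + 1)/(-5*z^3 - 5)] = (-3*z^2*(z^2 + z - 1) + (2*z + 1)*(z^3 + 1))/(5*(z^3 + 1)^2)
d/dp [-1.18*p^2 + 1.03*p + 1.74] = 1.03 - 2.36*p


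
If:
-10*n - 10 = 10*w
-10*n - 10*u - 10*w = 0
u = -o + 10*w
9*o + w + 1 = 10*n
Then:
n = -99/101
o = -121/101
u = 1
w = -2/101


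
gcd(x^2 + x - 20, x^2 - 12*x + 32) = x - 4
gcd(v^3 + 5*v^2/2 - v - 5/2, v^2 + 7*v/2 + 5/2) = v^2 + 7*v/2 + 5/2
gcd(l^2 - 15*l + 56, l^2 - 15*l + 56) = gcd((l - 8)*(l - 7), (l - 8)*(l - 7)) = l^2 - 15*l + 56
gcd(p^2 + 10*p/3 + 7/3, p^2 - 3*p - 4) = p + 1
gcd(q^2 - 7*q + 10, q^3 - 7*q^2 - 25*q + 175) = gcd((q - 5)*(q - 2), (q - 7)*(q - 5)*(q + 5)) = q - 5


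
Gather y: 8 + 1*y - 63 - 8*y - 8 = -7*y - 63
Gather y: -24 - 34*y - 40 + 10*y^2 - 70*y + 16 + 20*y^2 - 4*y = 30*y^2 - 108*y - 48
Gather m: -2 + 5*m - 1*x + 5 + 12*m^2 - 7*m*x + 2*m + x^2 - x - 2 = 12*m^2 + m*(7 - 7*x) + x^2 - 2*x + 1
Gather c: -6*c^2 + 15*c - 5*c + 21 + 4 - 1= -6*c^2 + 10*c + 24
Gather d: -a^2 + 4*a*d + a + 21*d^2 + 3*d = -a^2 + a + 21*d^2 + d*(4*a + 3)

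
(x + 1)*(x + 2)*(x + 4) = x^3 + 7*x^2 + 14*x + 8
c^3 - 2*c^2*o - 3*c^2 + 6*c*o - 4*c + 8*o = (c - 4)*(c + 1)*(c - 2*o)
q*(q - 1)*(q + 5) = q^3 + 4*q^2 - 5*q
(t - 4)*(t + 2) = t^2 - 2*t - 8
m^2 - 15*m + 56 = (m - 8)*(m - 7)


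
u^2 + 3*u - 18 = (u - 3)*(u + 6)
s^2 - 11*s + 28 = (s - 7)*(s - 4)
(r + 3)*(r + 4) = r^2 + 7*r + 12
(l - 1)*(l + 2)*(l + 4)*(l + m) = l^4 + l^3*m + 5*l^3 + 5*l^2*m + 2*l^2 + 2*l*m - 8*l - 8*m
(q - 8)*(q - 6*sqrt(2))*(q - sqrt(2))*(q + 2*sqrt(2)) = q^4 - 8*q^3 - 5*sqrt(2)*q^3 - 16*q^2 + 40*sqrt(2)*q^2 + 24*sqrt(2)*q + 128*q - 192*sqrt(2)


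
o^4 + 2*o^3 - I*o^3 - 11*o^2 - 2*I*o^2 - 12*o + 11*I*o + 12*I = (o - 3)*(o + 1)*(o + 4)*(o - I)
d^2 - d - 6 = (d - 3)*(d + 2)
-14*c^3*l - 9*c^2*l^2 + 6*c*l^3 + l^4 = l*(-2*c + l)*(c + l)*(7*c + l)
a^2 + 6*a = a*(a + 6)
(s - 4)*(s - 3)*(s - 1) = s^3 - 8*s^2 + 19*s - 12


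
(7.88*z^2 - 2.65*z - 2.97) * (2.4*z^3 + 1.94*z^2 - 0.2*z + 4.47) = 18.912*z^5 + 8.9272*z^4 - 13.845*z^3 + 29.9918*z^2 - 11.2515*z - 13.2759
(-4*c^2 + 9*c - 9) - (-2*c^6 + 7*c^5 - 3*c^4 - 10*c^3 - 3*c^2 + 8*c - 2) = 2*c^6 - 7*c^5 + 3*c^4 + 10*c^3 - c^2 + c - 7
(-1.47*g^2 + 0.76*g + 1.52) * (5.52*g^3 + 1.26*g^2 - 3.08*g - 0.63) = -8.1144*g^5 + 2.343*g^4 + 13.8756*g^3 + 0.5005*g^2 - 5.1604*g - 0.9576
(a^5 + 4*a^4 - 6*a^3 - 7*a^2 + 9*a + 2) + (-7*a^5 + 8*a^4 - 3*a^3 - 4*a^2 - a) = -6*a^5 + 12*a^4 - 9*a^3 - 11*a^2 + 8*a + 2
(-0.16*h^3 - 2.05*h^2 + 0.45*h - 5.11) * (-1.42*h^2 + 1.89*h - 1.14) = 0.2272*h^5 + 2.6086*h^4 - 4.3311*h^3 + 10.4437*h^2 - 10.1709*h + 5.8254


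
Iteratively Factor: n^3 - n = (n + 1)*(n^2 - n) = n*(n + 1)*(n - 1)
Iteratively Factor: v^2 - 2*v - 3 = (v + 1)*(v - 3)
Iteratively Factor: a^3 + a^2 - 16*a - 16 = (a - 4)*(a^2 + 5*a + 4) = (a - 4)*(a + 4)*(a + 1)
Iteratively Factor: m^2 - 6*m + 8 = (m - 4)*(m - 2)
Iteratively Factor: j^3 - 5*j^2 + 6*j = (j)*(j^2 - 5*j + 6) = j*(j - 3)*(j - 2)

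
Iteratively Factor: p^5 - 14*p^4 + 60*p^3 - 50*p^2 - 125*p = (p)*(p^4 - 14*p^3 + 60*p^2 - 50*p - 125) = p*(p - 5)*(p^3 - 9*p^2 + 15*p + 25) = p*(p - 5)^2*(p^2 - 4*p - 5) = p*(p - 5)^3*(p + 1)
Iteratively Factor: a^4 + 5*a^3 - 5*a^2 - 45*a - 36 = (a + 3)*(a^3 + 2*a^2 - 11*a - 12) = (a - 3)*(a + 3)*(a^2 + 5*a + 4) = (a - 3)*(a + 3)*(a + 4)*(a + 1)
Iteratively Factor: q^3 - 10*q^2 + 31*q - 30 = (q - 2)*(q^2 - 8*q + 15) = (q - 3)*(q - 2)*(q - 5)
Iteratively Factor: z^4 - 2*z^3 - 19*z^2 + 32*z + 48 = (z - 3)*(z^3 + z^2 - 16*z - 16) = (z - 4)*(z - 3)*(z^2 + 5*z + 4) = (z - 4)*(z - 3)*(z + 1)*(z + 4)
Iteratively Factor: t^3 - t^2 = (t)*(t^2 - t) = t^2*(t - 1)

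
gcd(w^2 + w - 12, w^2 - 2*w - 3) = w - 3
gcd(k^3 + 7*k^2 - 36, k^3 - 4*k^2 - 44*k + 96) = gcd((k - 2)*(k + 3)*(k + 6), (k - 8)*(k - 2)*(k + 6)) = k^2 + 4*k - 12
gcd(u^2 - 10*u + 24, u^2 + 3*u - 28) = u - 4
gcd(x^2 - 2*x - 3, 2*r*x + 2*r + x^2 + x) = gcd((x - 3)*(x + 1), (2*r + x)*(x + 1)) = x + 1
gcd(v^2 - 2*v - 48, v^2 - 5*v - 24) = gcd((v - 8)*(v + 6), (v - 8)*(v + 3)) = v - 8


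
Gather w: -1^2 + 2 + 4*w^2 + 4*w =4*w^2 + 4*w + 1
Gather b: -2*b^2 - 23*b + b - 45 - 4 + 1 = -2*b^2 - 22*b - 48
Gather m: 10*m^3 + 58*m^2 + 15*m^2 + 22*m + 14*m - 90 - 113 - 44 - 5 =10*m^3 + 73*m^2 + 36*m - 252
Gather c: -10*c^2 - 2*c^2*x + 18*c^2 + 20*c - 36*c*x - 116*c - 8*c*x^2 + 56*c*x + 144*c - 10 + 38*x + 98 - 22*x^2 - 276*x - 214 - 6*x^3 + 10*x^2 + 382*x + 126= c^2*(8 - 2*x) + c*(-8*x^2 + 20*x + 48) - 6*x^3 - 12*x^2 + 144*x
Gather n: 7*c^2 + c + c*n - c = 7*c^2 + c*n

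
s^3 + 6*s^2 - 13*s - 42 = (s - 3)*(s + 2)*(s + 7)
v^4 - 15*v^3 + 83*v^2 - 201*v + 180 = (v - 5)*(v - 4)*(v - 3)^2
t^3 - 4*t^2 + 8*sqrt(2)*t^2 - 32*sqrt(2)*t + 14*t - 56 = (t - 4)*(t + sqrt(2))*(t + 7*sqrt(2))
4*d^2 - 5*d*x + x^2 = (-4*d + x)*(-d + x)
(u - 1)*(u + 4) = u^2 + 3*u - 4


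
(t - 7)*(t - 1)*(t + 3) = t^3 - 5*t^2 - 17*t + 21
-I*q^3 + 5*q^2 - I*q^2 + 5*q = q*(q + 5*I)*(-I*q - I)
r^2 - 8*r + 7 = (r - 7)*(r - 1)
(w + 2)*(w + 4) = w^2 + 6*w + 8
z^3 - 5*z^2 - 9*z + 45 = (z - 5)*(z - 3)*(z + 3)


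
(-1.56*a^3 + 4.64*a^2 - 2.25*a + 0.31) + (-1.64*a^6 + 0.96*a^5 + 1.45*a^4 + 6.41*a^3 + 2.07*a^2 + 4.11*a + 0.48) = -1.64*a^6 + 0.96*a^5 + 1.45*a^4 + 4.85*a^3 + 6.71*a^2 + 1.86*a + 0.79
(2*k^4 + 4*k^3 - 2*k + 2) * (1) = 2*k^4 + 4*k^3 - 2*k + 2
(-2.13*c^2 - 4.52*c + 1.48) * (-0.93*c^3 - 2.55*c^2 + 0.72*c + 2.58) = 1.9809*c^5 + 9.6351*c^4 + 8.616*c^3 - 12.5238*c^2 - 10.596*c + 3.8184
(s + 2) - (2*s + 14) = -s - 12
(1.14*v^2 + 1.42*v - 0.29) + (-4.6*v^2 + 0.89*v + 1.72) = -3.46*v^2 + 2.31*v + 1.43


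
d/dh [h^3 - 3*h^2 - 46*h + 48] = 3*h^2 - 6*h - 46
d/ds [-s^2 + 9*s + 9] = 9 - 2*s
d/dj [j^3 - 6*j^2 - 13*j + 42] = 3*j^2 - 12*j - 13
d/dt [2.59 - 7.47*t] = -7.47000000000000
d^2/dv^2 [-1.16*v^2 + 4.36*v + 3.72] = -2.32000000000000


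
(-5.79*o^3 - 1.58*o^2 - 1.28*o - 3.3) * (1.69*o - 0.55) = -9.7851*o^4 + 0.5143*o^3 - 1.2942*o^2 - 4.873*o + 1.815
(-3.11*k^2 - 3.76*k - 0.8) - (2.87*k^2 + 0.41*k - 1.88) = -5.98*k^2 - 4.17*k + 1.08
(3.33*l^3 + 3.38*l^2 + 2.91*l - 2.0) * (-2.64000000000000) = -8.7912*l^3 - 8.9232*l^2 - 7.6824*l + 5.28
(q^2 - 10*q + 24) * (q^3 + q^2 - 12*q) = q^5 - 9*q^4 + 2*q^3 + 144*q^2 - 288*q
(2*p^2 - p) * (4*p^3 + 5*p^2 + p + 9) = 8*p^5 + 6*p^4 - 3*p^3 + 17*p^2 - 9*p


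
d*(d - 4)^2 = d^3 - 8*d^2 + 16*d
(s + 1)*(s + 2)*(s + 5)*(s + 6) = s^4 + 14*s^3 + 65*s^2 + 112*s + 60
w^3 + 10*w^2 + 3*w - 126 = (w - 3)*(w + 6)*(w + 7)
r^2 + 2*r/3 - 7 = (r - 7/3)*(r + 3)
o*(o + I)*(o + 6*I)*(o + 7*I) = o^4 + 14*I*o^3 - 55*o^2 - 42*I*o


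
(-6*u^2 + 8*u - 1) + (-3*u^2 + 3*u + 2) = -9*u^2 + 11*u + 1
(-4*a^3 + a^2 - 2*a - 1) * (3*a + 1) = -12*a^4 - a^3 - 5*a^2 - 5*a - 1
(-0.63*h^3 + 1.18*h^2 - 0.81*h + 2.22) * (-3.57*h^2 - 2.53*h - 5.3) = 2.2491*h^5 - 2.6187*h^4 + 3.2453*h^3 - 12.1301*h^2 - 1.3236*h - 11.766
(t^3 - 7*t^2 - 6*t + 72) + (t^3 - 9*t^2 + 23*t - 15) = 2*t^3 - 16*t^2 + 17*t + 57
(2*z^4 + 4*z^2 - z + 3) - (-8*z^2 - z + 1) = 2*z^4 + 12*z^2 + 2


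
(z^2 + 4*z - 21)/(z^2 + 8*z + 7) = (z - 3)/(z + 1)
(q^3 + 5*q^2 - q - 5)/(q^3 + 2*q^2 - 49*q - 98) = (q^3 + 5*q^2 - q - 5)/(q^3 + 2*q^2 - 49*q - 98)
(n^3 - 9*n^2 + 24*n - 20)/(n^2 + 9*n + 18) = (n^3 - 9*n^2 + 24*n - 20)/(n^2 + 9*n + 18)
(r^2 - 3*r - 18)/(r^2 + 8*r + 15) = (r - 6)/(r + 5)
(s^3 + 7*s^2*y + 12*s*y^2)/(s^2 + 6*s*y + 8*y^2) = s*(s + 3*y)/(s + 2*y)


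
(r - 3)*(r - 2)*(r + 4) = r^3 - r^2 - 14*r + 24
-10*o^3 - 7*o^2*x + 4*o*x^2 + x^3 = (-2*o + x)*(o + x)*(5*o + x)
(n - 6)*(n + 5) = n^2 - n - 30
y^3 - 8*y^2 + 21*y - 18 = (y - 3)^2*(y - 2)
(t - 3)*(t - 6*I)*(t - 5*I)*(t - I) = t^4 - 3*t^3 - 12*I*t^3 - 41*t^2 + 36*I*t^2 + 123*t + 30*I*t - 90*I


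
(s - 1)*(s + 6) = s^2 + 5*s - 6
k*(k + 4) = k^2 + 4*k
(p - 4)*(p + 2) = p^2 - 2*p - 8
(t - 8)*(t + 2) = t^2 - 6*t - 16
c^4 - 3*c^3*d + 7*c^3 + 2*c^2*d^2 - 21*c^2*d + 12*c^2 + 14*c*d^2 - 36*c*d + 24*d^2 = (c + 3)*(c + 4)*(c - 2*d)*(c - d)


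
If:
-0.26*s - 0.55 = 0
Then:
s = -2.12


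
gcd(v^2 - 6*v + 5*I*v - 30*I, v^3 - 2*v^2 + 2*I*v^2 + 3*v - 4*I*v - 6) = 1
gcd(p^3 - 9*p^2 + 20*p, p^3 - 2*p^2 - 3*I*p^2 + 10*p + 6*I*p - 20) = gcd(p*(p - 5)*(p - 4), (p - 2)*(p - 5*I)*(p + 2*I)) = 1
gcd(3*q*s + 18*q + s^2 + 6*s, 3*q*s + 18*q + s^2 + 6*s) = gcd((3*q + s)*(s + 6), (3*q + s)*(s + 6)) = 3*q*s + 18*q + s^2 + 6*s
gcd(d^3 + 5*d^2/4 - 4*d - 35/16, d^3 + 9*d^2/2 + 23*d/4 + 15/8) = d^2 + 3*d + 5/4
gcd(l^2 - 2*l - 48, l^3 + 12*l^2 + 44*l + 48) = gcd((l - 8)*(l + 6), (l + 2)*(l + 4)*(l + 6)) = l + 6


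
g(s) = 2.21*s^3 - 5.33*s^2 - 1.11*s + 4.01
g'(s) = 6.63*s^2 - 10.66*s - 1.11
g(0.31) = 3.22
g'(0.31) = -3.78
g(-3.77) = -185.98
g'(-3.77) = 133.31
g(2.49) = 2.32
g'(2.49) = 13.45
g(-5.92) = -634.74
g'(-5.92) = 294.35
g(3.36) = 23.94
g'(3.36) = 37.92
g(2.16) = -0.98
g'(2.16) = 6.80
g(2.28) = -0.03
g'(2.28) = 9.05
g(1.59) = -2.35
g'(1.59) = -1.30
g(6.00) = 282.83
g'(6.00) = 173.61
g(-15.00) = -8637.34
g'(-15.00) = 1650.54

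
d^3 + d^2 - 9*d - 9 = (d - 3)*(d + 1)*(d + 3)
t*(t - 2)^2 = t^3 - 4*t^2 + 4*t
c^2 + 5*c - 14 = (c - 2)*(c + 7)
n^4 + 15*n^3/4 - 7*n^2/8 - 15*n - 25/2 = (n - 2)*(n + 5/4)*(n + 2)*(n + 5/2)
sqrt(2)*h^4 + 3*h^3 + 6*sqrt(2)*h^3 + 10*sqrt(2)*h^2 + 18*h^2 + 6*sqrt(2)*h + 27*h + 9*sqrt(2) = (h + 3)^2*(h + sqrt(2))*(sqrt(2)*h + 1)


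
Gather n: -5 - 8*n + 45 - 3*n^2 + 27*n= -3*n^2 + 19*n + 40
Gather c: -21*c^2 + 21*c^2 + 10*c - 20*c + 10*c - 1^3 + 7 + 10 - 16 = 0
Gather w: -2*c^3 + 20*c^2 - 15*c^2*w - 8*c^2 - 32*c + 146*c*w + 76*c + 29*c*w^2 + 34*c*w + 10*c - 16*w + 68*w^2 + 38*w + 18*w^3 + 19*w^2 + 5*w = -2*c^3 + 12*c^2 + 54*c + 18*w^3 + w^2*(29*c + 87) + w*(-15*c^2 + 180*c + 27)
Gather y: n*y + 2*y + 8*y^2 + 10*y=8*y^2 + y*(n + 12)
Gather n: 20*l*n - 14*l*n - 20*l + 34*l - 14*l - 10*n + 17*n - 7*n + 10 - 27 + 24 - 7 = 6*l*n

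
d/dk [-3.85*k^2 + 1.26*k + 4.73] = 1.26 - 7.7*k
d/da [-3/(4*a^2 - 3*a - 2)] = 3*(8*a - 3)/(-4*a^2 + 3*a + 2)^2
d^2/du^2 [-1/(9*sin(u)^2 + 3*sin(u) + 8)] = 3*(108*sin(u)^4 + 27*sin(u)^3 - 255*sin(u)^2 - 62*sin(u) + 42)/(9*sin(u)^2 + 3*sin(u) + 8)^3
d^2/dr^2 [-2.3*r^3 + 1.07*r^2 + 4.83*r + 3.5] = 2.14 - 13.8*r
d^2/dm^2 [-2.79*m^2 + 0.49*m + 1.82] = -5.58000000000000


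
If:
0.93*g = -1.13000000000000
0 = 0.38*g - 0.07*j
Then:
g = -1.22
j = -6.60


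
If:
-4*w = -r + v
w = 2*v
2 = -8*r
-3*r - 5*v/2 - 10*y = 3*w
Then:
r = -1/4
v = -1/36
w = -1/18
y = 71/720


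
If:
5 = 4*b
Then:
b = 5/4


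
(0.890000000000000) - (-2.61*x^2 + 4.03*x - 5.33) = 2.61*x^2 - 4.03*x + 6.22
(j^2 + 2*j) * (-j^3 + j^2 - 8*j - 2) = -j^5 - j^4 - 6*j^3 - 18*j^2 - 4*j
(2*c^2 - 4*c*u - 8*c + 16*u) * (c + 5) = 2*c^3 - 4*c^2*u + 2*c^2 - 4*c*u - 40*c + 80*u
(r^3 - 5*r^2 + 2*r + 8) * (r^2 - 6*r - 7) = r^5 - 11*r^4 + 25*r^3 + 31*r^2 - 62*r - 56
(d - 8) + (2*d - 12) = 3*d - 20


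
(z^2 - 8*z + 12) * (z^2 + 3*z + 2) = z^4 - 5*z^3 - 10*z^2 + 20*z + 24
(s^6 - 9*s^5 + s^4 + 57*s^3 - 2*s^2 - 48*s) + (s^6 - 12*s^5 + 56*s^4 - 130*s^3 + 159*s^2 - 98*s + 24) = 2*s^6 - 21*s^5 + 57*s^4 - 73*s^3 + 157*s^2 - 146*s + 24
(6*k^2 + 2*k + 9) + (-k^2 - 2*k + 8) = 5*k^2 + 17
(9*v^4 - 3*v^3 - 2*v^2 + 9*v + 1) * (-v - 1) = -9*v^5 - 6*v^4 + 5*v^3 - 7*v^2 - 10*v - 1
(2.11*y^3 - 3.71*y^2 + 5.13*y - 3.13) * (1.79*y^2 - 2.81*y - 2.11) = 3.7769*y^5 - 12.57*y^4 + 15.1557*y^3 - 12.1899*y^2 - 2.029*y + 6.6043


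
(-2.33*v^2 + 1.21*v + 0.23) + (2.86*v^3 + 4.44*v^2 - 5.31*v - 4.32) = 2.86*v^3 + 2.11*v^2 - 4.1*v - 4.09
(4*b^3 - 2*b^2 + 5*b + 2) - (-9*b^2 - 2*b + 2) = 4*b^3 + 7*b^2 + 7*b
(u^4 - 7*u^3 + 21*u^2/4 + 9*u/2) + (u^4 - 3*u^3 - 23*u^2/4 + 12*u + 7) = 2*u^4 - 10*u^3 - u^2/2 + 33*u/2 + 7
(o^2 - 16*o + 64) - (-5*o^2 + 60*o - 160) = 6*o^2 - 76*o + 224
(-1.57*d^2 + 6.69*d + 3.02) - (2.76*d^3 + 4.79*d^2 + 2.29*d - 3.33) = -2.76*d^3 - 6.36*d^2 + 4.4*d + 6.35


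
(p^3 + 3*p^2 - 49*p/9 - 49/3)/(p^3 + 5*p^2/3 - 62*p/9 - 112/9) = (3*p^2 + 2*p - 21)/(3*p^2 - 2*p - 16)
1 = 1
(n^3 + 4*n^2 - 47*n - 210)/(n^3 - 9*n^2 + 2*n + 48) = (n^3 + 4*n^2 - 47*n - 210)/(n^3 - 9*n^2 + 2*n + 48)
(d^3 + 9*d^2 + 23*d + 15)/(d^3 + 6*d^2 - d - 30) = (d + 1)/(d - 2)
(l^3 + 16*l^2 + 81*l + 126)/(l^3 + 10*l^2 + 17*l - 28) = (l^2 + 9*l + 18)/(l^2 + 3*l - 4)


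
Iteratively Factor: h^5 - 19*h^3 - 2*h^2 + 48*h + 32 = (h + 1)*(h^4 - h^3 - 18*h^2 + 16*h + 32) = (h - 4)*(h + 1)*(h^3 + 3*h^2 - 6*h - 8) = (h - 4)*(h + 1)^2*(h^2 + 2*h - 8) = (h - 4)*(h + 1)^2*(h + 4)*(h - 2)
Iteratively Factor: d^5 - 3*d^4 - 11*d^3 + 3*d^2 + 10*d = (d + 1)*(d^4 - 4*d^3 - 7*d^2 + 10*d) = (d - 1)*(d + 1)*(d^3 - 3*d^2 - 10*d) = (d - 1)*(d + 1)*(d + 2)*(d^2 - 5*d) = d*(d - 1)*(d + 1)*(d + 2)*(d - 5)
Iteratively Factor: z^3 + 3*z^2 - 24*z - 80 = (z + 4)*(z^2 - z - 20) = (z + 4)^2*(z - 5)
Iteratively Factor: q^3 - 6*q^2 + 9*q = (q)*(q^2 - 6*q + 9) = q*(q - 3)*(q - 3)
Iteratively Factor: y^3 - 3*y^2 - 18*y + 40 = (y - 5)*(y^2 + 2*y - 8) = (y - 5)*(y + 4)*(y - 2)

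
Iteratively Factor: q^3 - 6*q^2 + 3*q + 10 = (q + 1)*(q^2 - 7*q + 10) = (q - 5)*(q + 1)*(q - 2)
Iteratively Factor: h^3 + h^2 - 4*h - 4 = (h - 2)*(h^2 + 3*h + 2) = (h - 2)*(h + 2)*(h + 1)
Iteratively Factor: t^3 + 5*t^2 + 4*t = (t)*(t^2 + 5*t + 4) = t*(t + 1)*(t + 4)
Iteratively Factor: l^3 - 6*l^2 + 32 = (l - 4)*(l^2 - 2*l - 8) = (l - 4)^2*(l + 2)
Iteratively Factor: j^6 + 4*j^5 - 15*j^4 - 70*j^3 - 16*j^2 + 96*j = (j - 4)*(j^5 + 8*j^4 + 17*j^3 - 2*j^2 - 24*j) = j*(j - 4)*(j^4 + 8*j^3 + 17*j^2 - 2*j - 24) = j*(j - 4)*(j + 4)*(j^3 + 4*j^2 + j - 6) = j*(j - 4)*(j - 1)*(j + 4)*(j^2 + 5*j + 6) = j*(j - 4)*(j - 1)*(j + 2)*(j + 4)*(j + 3)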